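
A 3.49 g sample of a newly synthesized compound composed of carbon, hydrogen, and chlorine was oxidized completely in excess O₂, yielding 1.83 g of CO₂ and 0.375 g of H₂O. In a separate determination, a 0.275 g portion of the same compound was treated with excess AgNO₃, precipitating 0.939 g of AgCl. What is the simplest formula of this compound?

mol C = 1.83 g CO₂ ÷ 44.009 g/mol = 0.04158 mol
mol H = 2 × 0.375 g H₂O ÷ 18.015 g/mol = 0.04163 mol
From the AgCl data: mol Cl per gram of compound = (0.939 ÷ 143.318) ÷ 0.275 = 0.02382 mol/g, so in the 3.49 g combustion sample mol Cl = 0.08315 mol
Divide by the smallest (0.04158 mol): C 1.000, H 1.001, Cl 2.000

CHCl2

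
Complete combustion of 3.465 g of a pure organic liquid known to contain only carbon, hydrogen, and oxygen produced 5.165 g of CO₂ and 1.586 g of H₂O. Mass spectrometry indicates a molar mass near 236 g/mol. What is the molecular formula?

C8H12O8

mol C = 5.165 g CO₂ ÷ 44.009 g/mol = 0.11736 mol
mol H = 2 × 1.586 g H₂O ÷ 18.015 g/mol = 0.17608 mol
mass O = 3.465 − (1.4096 + 0.17748) = 1.8779 g → mol O = 1.8779 ÷ 15.999 = 0.11737 mol
Divide by the smallest (0.11736 mol): C 1.000, H 1.500, O 1.000
Multiplying each by 2 gives whole numbers: C 2.00, H 3.00, O 2.00
Empirical formula: C2H3O2
Empirical-formula mass = 59.04 g/mol; 236 ÷ 59.04 ≈ 4, so the molecular formula is C8H12O8.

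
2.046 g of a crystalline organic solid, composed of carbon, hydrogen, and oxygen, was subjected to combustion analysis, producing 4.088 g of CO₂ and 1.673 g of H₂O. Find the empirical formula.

mol C = 4.088 g CO₂ ÷ 44.009 g/mol = 0.092890 mol
mol H = 2 × 1.673 g H₂O ÷ 18.015 g/mol = 0.18573 mol
mass O = 2.046 − (1.1157 + 0.18722) = 0.74308 g → mol O = 0.74308 ÷ 15.999 = 0.046445 mol
Divide by the smallest (0.046445 mol): C 2.000, H 3.999, O 1.000

C2H4O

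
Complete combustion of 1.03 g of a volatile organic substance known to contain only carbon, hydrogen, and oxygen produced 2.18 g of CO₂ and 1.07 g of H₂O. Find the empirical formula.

mol C = 2.18 g CO₂ ÷ 44.009 g/mol = 0.04954 mol
mol H = 2 × 1.07 g H₂O ÷ 18.015 g/mol = 0.1188 mol
mass O = 1.03 − (0.5950 + 0.1197) = 0.3153 g → mol O = 0.3153 ÷ 15.999 = 0.01971 mol
Divide by the smallest (0.01971 mol): C 2.514, H 6.028, O 1.000
Multiplying each by 2 gives whole numbers: C 5.03, H 12.06, O 2.00

C5H12O2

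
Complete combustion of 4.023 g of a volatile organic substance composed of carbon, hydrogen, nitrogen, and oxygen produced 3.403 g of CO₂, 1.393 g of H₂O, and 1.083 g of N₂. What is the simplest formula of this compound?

C2H4N2O3

mol C = 3.403 g CO₂ ÷ 44.009 g/mol = 0.077325 mol
mol H = 2 × 1.393 g H₂O ÷ 18.015 g/mol = 0.15465 mol
mol N = 2 × 1.083 g N₂ ÷ 28.014 g/mol = 0.077318 mol
mass O = 4.023 − (0.92875 + 0.15589 + 1.0830) = 1.8554 g → mol O = 1.8554 ÷ 15.999 = 0.11597 mol
Divide by the smallest (0.077318 mol): C 1.000, H 2.000, N 1.000, O 1.500
Multiplying each by 2 gives whole numbers: C 2.00, H 4.00, N 2.00, O 3.00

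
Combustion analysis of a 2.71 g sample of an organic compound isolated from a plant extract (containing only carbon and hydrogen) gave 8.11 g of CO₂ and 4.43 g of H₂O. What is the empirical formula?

mol C = 8.11 g CO₂ ÷ 44.009 g/mol = 0.1843 mol
mol H = 2 × 4.43 g H₂O ÷ 18.015 g/mol = 0.4918 mol
Divide by the smallest (0.1843 mol): C 1.000, H 2.669
Multiplying each by 3 gives whole numbers: C 3.00, H 8.01

C3H8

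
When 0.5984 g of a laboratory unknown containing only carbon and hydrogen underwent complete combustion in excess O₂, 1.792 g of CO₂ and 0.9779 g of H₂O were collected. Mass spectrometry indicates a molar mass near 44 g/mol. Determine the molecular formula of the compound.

C3H8

mol C = 1.792 g CO₂ ÷ 44.009 g/mol = 0.040719 mol
mol H = 2 × 0.9779 g H₂O ÷ 18.015 g/mol = 0.10857 mol
Divide by the smallest (0.040719 mol): C 1.000, H 2.666
Multiplying each by 3 gives whole numbers: C 3.00, H 8.00
Empirical formula: C3H8
Empirical-formula mass = 44.10 g/mol; 44 ÷ 44.10 ≈ 1, so the molecular formula is C3H8.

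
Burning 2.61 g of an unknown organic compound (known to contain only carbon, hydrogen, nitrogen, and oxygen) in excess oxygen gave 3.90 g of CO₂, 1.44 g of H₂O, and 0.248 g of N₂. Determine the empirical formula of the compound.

mol C = 3.90 g CO₂ ÷ 44.009 g/mol = 0.08862 mol
mol H = 2 × 1.44 g H₂O ÷ 18.015 g/mol = 0.1599 mol
mol N = 2 × 0.248 g N₂ ÷ 28.014 g/mol = 0.01771 mol
mass O = 2.61 − (1.064 + 0.1611 + 0.2480) = 1.136 g → mol O = 1.136 ÷ 15.999 = 0.07103 mol
Divide by the smallest (0.01771 mol): C 5.005, H 9.029, N 1.000, O 4.012

C5H9NO4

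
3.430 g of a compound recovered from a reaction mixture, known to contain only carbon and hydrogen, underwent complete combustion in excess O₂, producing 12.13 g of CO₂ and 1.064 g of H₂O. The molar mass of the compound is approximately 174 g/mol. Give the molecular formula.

C14H6

mol C = 12.13 g CO₂ ÷ 44.009 g/mol = 0.27563 mol
mol H = 2 × 1.064 g H₂O ÷ 18.015 g/mol = 0.11812 mol
Divide by the smallest (0.11812 mol): C 2.333, H 1.000
Multiplying each by 3 gives whole numbers: C 7.00, H 3.00
Empirical formula: C7H3
Empirical-formula mass = 87.10 g/mol; 174 ÷ 87.10 ≈ 2, so the molecular formula is C14H6.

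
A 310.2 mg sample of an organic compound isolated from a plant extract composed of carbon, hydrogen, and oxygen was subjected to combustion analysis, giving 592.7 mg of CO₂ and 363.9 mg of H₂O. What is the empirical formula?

C2H6O

mol C = 0.5927 g CO₂ ÷ 44.009 g/mol = 0.013468 mol
mol H = 2 × 0.3639 g H₂O ÷ 18.015 g/mol = 0.040400 mol
mass O = 0.3102 − (0.16176 + 0.040723) = 0.10772 g → mol O = 0.10772 ÷ 15.999 = 0.0067327 mol
Divide by the smallest (0.0067327 mol): C 2.000, H 6.001, O 1.000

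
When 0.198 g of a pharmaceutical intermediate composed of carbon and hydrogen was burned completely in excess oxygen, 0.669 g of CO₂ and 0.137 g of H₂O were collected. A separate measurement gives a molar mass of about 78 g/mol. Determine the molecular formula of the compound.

mol C = 0.669 g CO₂ ÷ 44.009 g/mol = 0.01520 mol
mol H = 2 × 0.137 g H₂O ÷ 18.015 g/mol = 0.01521 mol
Divide by the smallest (0.01520 mol): C 1.000, H 1.001
Empirical formula: CH
Empirical-formula mass = 13.02 g/mol; 78 ÷ 13.02 ≈ 6, so the molecular formula is C6H6.

C6H6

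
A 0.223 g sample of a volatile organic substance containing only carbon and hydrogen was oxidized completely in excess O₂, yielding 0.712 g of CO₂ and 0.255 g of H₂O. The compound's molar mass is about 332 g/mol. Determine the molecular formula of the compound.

C24H42

mol C = 0.712 g CO₂ ÷ 44.009 g/mol = 0.01618 mol
mol H = 2 × 0.255 g H₂O ÷ 18.015 g/mol = 0.02831 mol
Divide by the smallest (0.01618 mol): C 1.000, H 1.750
Multiplying each by 4 gives whole numbers: C 4.00, H 7.00
Empirical formula: C4H7
Empirical-formula mass = 55.10 g/mol; 332 ÷ 55.10 ≈ 6, so the molecular formula is C24H42.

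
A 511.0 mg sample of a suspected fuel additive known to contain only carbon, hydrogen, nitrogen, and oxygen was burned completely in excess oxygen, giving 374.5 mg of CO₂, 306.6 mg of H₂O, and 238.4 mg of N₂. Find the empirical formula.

CH4N2O

mol C = 0.3745 g CO₂ ÷ 44.009 g/mol = 0.0085096 mol
mol H = 2 × 0.3066 g H₂O ÷ 18.015 g/mol = 0.034038 mol
mol N = 2 × 0.2384 g N₂ ÷ 28.014 g/mol = 0.017020 mol
mass O = 0.5110 − (0.10221 + 0.034311 + 0.23840) = 0.13608 g → mol O = 0.13608 ÷ 15.999 = 0.0085056 mol
Divide by the smallest (0.0085056 mol): C 1.000, H 4.002, N 2.001, O 1.000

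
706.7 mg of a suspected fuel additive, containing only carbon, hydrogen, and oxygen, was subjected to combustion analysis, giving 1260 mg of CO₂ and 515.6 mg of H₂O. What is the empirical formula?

C3H6O2

mol C = 1.260 g CO₂ ÷ 44.009 g/mol = 0.028631 mol
mol H = 2 × 0.5156 g H₂O ÷ 18.015 g/mol = 0.057241 mol
mass O = 0.7067 − (0.34388 + 0.057699) = 0.30512 g → mol O = 0.30512 ÷ 15.999 = 0.019071 mol
Divide by the smallest (0.019071 mol): C 1.501, H 3.001, O 1.000
Multiplying each by 2 gives whole numbers: C 3.00, H 6.00, O 2.00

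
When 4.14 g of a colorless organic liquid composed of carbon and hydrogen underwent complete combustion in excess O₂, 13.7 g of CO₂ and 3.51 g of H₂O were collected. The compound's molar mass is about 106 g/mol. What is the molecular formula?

C8H10

mol C = 13.7 g CO₂ ÷ 44.009 g/mol = 0.3113 mol
mol H = 2 × 3.51 g H₂O ÷ 18.015 g/mol = 0.3897 mol
Divide by the smallest (0.3113 mol): C 1.000, H 1.252
Multiplying each by 4 gives whole numbers: C 4.00, H 5.01
Empirical formula: C4H5
Empirical-formula mass = 53.08 g/mol; 106 ÷ 53.08 ≈ 2, so the molecular formula is C8H10.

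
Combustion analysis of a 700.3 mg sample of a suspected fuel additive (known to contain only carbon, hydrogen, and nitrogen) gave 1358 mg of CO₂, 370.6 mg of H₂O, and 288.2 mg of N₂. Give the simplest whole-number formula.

C3H4N2

mol C = 1.358 g CO₂ ÷ 44.009 g/mol = 0.030857 mol
mol H = 2 × 0.3706 g H₂O ÷ 18.015 g/mol = 0.041143 mol
mol N = 2 × 0.2882 g N₂ ÷ 28.014 g/mol = 0.020575 mol
Divide by the smallest (0.020575 mol): C 1.500, H 2.000, N 1.000
Multiplying each by 2 gives whole numbers: C 3.00, H 4.00, N 2.00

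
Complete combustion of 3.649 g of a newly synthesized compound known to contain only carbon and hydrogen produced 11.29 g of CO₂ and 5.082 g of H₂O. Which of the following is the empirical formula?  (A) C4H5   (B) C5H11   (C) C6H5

mol C = 11.29 g CO₂ ÷ 44.009 g/mol = 0.25654 mol
mol H = 2 × 5.082 g H₂O ÷ 18.015 g/mol = 0.56420 mol
Divide by the smallest (0.25654 mol): C 1.000, H 2.199
Multiplying each by 5 gives whole numbers: C 5.00, H 11.00

(B) C5H11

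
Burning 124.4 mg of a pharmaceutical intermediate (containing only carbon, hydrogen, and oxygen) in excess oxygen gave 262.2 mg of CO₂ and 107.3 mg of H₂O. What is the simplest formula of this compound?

mol C = 0.2622 g CO₂ ÷ 44.009 g/mol = 0.0059579 mol
mol H = 2 × 0.1073 g H₂O ÷ 18.015 g/mol = 0.011912 mol
mass O = 0.1244 − (0.071560 + 0.012008) = 0.040832 g → mol O = 0.040832 ÷ 15.999 = 0.0025522 mol
Divide by the smallest (0.0025522 mol): C 2.334, H 4.667, O 1.000
Multiplying each by 3 gives whole numbers: C 7.00, H 14.00, O 3.00

C7H14O3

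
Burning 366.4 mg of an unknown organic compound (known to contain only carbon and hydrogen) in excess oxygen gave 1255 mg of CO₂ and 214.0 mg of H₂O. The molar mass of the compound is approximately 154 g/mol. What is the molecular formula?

mol C = 1.255 g CO₂ ÷ 44.009 g/mol = 0.028517 mol
mol H = 2 × 0.2140 g H₂O ÷ 18.015 g/mol = 0.023758 mol
Divide by the smallest (0.023758 mol): C 1.200, H 1.000
Multiplying each by 5 gives whole numbers: C 6.00, H 5.00
Empirical formula: C6H5
Empirical-formula mass = 77.11 g/mol; 154 ÷ 77.11 ≈ 2, so the molecular formula is C12H10.

C12H10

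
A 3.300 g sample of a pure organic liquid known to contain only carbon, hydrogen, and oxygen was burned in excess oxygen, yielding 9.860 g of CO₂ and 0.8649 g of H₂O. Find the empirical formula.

mol C = 9.860 g CO₂ ÷ 44.009 g/mol = 0.22405 mol
mol H = 2 × 0.8649 g H₂O ÷ 18.015 g/mol = 0.096020 mol
mass O = 3.300 − (2.6910 + 0.096788) = 0.51221 g → mol O = 0.51221 ÷ 15.999 = 0.032015 mol
Divide by the smallest (0.032015 mol): C 6.998, H 2.999, O 1.000

C7H3O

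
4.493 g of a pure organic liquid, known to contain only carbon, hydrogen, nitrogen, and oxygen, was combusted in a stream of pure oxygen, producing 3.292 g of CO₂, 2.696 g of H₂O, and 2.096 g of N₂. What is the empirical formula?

mol C = 3.292 g CO₂ ÷ 44.009 g/mol = 0.074803 mol
mol H = 2 × 2.696 g H₂O ÷ 18.015 g/mol = 0.29931 mol
mol N = 2 × 2.096 g N₂ ÷ 28.014 g/mol = 0.14964 mol
mass O = 4.493 − (0.89846 + 0.30170 + 2.0960) = 1.1968 g → mol O = 1.1968 ÷ 15.999 = 0.074807 mol
Divide by the smallest (0.074803 mol): C 1.000, H 4.001, N 2.000, O 1.000

CH4N2O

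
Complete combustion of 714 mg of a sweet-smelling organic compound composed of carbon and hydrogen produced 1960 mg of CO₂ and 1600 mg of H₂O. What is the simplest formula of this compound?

CH4

mol C = 1.96 g CO₂ ÷ 44.009 g/mol = 0.04454 mol
mol H = 2 × 1.60 g H₂O ÷ 18.015 g/mol = 0.1776 mol
Divide by the smallest (0.04454 mol): C 1.000, H 3.988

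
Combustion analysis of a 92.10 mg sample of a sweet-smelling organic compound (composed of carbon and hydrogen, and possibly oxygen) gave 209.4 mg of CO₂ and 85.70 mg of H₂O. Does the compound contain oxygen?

mol C = 0.2094 g CO₂ ÷ 44.009 g/mol = 0.0047581 mol
mol H = 2 × 0.08570 g H₂O ÷ 18.015 g/mol = 0.0095143 mol
C and H account for only 0.066740 g of the 0.09210 g sample; the remaining 0.025360 g must be oxygen.

yes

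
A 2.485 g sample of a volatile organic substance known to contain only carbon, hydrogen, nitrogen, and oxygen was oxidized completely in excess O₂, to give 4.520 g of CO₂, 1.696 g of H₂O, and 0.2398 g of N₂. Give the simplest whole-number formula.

C6H11NO3

mol C = 4.520 g CO₂ ÷ 44.009 g/mol = 0.10271 mol
mol H = 2 × 1.696 g H₂O ÷ 18.015 g/mol = 0.18829 mol
mol N = 2 × 0.2398 g N₂ ÷ 28.014 g/mol = 0.017120 mol
mass O = 2.485 − (1.2336 + 0.18979 + 0.23980) = 0.82180 g → mol O = 0.82180 ÷ 15.999 = 0.051366 mol
Divide by the smallest (0.017120 mol): C 5.999, H 10.998, N 1.000, O 3.000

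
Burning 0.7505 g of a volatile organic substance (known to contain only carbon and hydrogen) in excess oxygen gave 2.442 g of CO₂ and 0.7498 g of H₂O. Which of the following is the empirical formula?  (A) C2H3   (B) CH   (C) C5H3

mol C = 2.442 g CO₂ ÷ 44.009 g/mol = 0.055489 mol
mol H = 2 × 0.7498 g H₂O ÷ 18.015 g/mol = 0.083242 mol
Divide by the smallest (0.055489 mol): C 1.000, H 1.500
Multiplying each by 2 gives whole numbers: C 2.00, H 3.00

(A) C2H3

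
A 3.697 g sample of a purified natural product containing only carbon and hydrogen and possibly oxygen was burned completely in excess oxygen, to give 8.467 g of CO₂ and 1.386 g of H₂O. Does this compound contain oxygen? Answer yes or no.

mol C = 8.467 g CO₂ ÷ 44.009 g/mol = 0.19239 mol
mol H = 2 × 1.386 g H₂O ÷ 18.015 g/mol = 0.15387 mol
C and H account for only 2.4659 g of the 3.697 g sample; the remaining 1.2311 g must be oxygen.

yes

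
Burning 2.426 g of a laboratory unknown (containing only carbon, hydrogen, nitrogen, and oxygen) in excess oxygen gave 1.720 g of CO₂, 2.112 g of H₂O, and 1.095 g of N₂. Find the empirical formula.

mol C = 1.720 g CO₂ ÷ 44.009 g/mol = 0.039083 mol
mol H = 2 × 2.112 g H₂O ÷ 18.015 g/mol = 0.23447 mol
mol N = 2 × 1.095 g N₂ ÷ 28.014 g/mol = 0.078175 mol
mass O = 2.426 − (0.46942 + 0.23635 + 1.0950) = 0.62523 g → mol O = 0.62523 ÷ 15.999 = 0.039079 mol
Divide by the smallest (0.039079 mol): C 1.000, H 6.000, N 2.000, O 1.000

CH6N2O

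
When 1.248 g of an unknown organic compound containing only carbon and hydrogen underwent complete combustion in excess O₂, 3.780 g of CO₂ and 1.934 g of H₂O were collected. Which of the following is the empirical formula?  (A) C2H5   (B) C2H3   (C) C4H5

mol C = 3.780 g CO₂ ÷ 44.009 g/mol = 0.085892 mol
mol H = 2 × 1.934 g H₂O ÷ 18.015 g/mol = 0.21471 mol
Divide by the smallest (0.085892 mol): C 1.000, H 2.500
Multiplying each by 2 gives whole numbers: C 2.00, H 5.00

(A) C2H5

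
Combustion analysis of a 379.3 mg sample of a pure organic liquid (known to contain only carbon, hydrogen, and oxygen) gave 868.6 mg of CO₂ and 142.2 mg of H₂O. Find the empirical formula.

C5H4O2

mol C = 0.8686 g CO₂ ÷ 44.009 g/mol = 0.019737 mol
mol H = 2 × 0.1422 g H₂O ÷ 18.015 g/mol = 0.015787 mol
mass O = 0.3793 − (0.23706 + 0.015913) = 0.12633 g → mol O = 0.12633 ÷ 15.999 = 0.0078959 mol
Divide by the smallest (0.0078959 mol): C 2.500, H 1.999, O 1.000
Multiplying each by 2 gives whole numbers: C 5.00, H 4.00, O 2.00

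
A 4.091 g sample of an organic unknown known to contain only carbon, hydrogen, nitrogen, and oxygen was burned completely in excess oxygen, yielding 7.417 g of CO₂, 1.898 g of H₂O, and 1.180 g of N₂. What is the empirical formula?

C4H5N2O

mol C = 7.417 g CO₂ ÷ 44.009 g/mol = 0.16853 mol
mol H = 2 × 1.898 g H₂O ÷ 18.015 g/mol = 0.21071 mol
mol N = 2 × 1.180 g N₂ ÷ 28.014 g/mol = 0.084244 mol
mass O = 4.091 − (2.0243 + 0.21240 + 1.1800) = 0.67434 g → mol O = 0.67434 ÷ 15.999 = 0.042149 mol
Divide by the smallest (0.042149 mol): C 3.999, H 4.999, N 1.999, O 1.000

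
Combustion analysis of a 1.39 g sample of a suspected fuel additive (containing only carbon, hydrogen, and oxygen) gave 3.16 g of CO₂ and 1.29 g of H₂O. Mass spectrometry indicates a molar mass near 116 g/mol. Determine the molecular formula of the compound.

C6H12O2

mol C = 3.16 g CO₂ ÷ 44.009 g/mol = 0.07180 mol
mol H = 2 × 1.29 g H₂O ÷ 18.015 g/mol = 0.1432 mol
mass O = 1.39 − (0.8624 + 0.1444) = 0.3832 g → mol O = 0.3832 ÷ 15.999 = 0.02395 mol
Divide by the smallest (0.02395 mol): C 2.998, H 5.979, O 1.000
Empirical formula: C3H6O
Empirical-formula mass = 58.08 g/mol; 116 ÷ 58.08 ≈ 2, so the molecular formula is C6H12O2.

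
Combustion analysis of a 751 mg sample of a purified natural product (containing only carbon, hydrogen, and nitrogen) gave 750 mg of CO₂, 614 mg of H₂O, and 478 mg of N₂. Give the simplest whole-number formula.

CH4N2

mol C = 0.750 g CO₂ ÷ 44.009 g/mol = 0.01704 mol
mol H = 2 × 0.614 g H₂O ÷ 18.015 g/mol = 0.06817 mol
mol N = 2 × 0.478 g N₂ ÷ 28.014 g/mol = 0.03413 mol
Divide by the smallest (0.01704 mol): C 1.000, H 4.000, N 2.002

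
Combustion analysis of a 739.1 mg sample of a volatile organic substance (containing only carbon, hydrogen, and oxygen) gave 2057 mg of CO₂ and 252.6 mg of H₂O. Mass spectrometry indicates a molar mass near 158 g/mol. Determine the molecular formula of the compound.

mol C = 2.057 g CO₂ ÷ 44.009 g/mol = 0.046740 mol
mol H = 2 × 0.2526 g H₂O ÷ 18.015 g/mol = 0.028043 mol
mass O = 0.7391 − (0.56140 + 0.028268) = 0.14943 g → mol O = 0.14943 ÷ 15.999 = 0.0093401 mol
Divide by the smallest (0.0093401 mol): C 5.004, H 3.002, O 1.000
Empirical formula: C5H3O
Empirical-formula mass = 79.08 g/mol; 158 ÷ 79.08 ≈ 2, so the molecular formula is C10H6O2.

C10H6O2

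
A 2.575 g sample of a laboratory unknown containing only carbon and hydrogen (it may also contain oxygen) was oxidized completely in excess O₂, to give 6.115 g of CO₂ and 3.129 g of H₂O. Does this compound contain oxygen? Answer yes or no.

mol C = 6.115 g CO₂ ÷ 44.009 g/mol = 0.13895 mol
mol H = 2 × 3.129 g H₂O ÷ 18.015 g/mol = 0.34738 mol
C and H account for only 2.0191 g of the 2.575 g sample; the remaining 0.55593 g must be oxygen.

yes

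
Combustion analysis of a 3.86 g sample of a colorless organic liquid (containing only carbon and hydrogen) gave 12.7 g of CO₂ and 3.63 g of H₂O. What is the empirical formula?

mol C = 12.7 g CO₂ ÷ 44.009 g/mol = 0.2886 mol
mol H = 2 × 3.63 g H₂O ÷ 18.015 g/mol = 0.4030 mol
Divide by the smallest (0.2886 mol): C 1.000, H 1.396
Multiplying each by 5 gives whole numbers: C 5.00, H 6.98

C5H7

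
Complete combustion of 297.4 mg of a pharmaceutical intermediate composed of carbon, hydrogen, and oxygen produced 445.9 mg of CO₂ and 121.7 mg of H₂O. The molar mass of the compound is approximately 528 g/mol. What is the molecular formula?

C18H24O18

mol C = 0.4459 g CO₂ ÷ 44.009 g/mol = 0.010132 mol
mol H = 2 × 0.1217 g H₂O ÷ 18.015 g/mol = 0.013511 mol
mass O = 0.2974 − (0.12170 + 0.013619) = 0.16209 g → mol O = 0.16209 ÷ 15.999 = 0.010131 mol
Divide by the smallest (0.010131 mol): C 1.000, H 1.334, O 1.000
Multiplying each by 3 gives whole numbers: C 3.00, H 4.00, O 3.00
Empirical formula: C3H4O3
Empirical-formula mass = 88.06 g/mol; 528 ÷ 88.06 ≈ 6, so the molecular formula is C18H24O18.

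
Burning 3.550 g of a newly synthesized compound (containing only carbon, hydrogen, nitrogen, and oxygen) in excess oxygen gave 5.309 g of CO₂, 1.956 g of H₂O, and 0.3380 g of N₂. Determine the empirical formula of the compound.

mol C = 5.309 g CO₂ ÷ 44.009 g/mol = 0.12063 mol
mol H = 2 × 1.956 g H₂O ÷ 18.015 g/mol = 0.21715 mol
mol N = 2 × 0.3380 g N₂ ÷ 28.014 g/mol = 0.024131 mol
mass O = 3.550 − (1.4489 + 0.21889 + 0.33800) = 1.5442 g → mol O = 1.5442 ÷ 15.999 = 0.096517 mol
Divide by the smallest (0.024131 mol): C 4.999, H 8.999, N 1.000, O 4.000

C5H9NO4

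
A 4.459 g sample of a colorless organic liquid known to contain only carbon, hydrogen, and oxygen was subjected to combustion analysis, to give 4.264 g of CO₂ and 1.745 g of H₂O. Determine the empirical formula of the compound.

mol C = 4.264 g CO₂ ÷ 44.009 g/mol = 0.096889 mol
mol H = 2 × 1.745 g H₂O ÷ 18.015 g/mol = 0.19373 mol
mass O = 4.459 − (1.1637 + 0.19528) = 3.1000 g → mol O = 3.1000 ÷ 15.999 = 0.19376 mol
Divide by the smallest (0.096889 mol): C 1.000, H 1.999, O 2.000

CH2O2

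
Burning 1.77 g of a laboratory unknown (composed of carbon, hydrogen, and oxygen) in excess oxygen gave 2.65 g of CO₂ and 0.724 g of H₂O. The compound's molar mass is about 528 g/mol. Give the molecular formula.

mol C = 2.65 g CO₂ ÷ 44.009 g/mol = 0.06021 mol
mol H = 2 × 0.724 g H₂O ÷ 18.015 g/mol = 0.08038 mol
mass O = 1.77 − (0.7232 + 0.08102) = 0.9657 g → mol O = 0.9657 ÷ 15.999 = 0.06036 mol
Divide by the smallest (0.06021 mol): C 1.000, H 1.335, O 1.002
Multiplying each by 3 gives whole numbers: C 3.00, H 4.00, O 3.01
Empirical formula: C3H4O3
Empirical-formula mass = 88.06 g/mol; 528 ÷ 88.06 ≈ 6, so the molecular formula is C18H24O18.

C18H24O18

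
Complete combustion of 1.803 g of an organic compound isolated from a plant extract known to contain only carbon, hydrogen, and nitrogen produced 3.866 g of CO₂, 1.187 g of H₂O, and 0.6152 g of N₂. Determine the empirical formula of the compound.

C2H3N

mol C = 3.866 g CO₂ ÷ 44.009 g/mol = 0.087846 mol
mol H = 2 × 1.187 g H₂O ÷ 18.015 g/mol = 0.13178 mol
mol N = 2 × 0.6152 g N₂ ÷ 28.014 g/mol = 0.043921 mol
Divide by the smallest (0.043921 mol): C 2.000, H 3.000, N 1.000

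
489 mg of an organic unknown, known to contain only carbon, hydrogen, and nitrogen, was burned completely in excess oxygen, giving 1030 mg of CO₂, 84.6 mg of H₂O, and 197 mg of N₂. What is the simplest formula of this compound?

C5H2N3

mol C = 1.03 g CO₂ ÷ 44.009 g/mol = 0.02340 mol
mol H = 2 × 0.0846 g H₂O ÷ 18.015 g/mol = 0.009392 mol
mol N = 2 × 0.197 g N₂ ÷ 28.014 g/mol = 0.01406 mol
Divide by the smallest (0.009392 mol): C 2.492, H 1.000, N 1.497
Multiplying each by 2 gives whole numbers: C 4.98, H 2.00, N 2.99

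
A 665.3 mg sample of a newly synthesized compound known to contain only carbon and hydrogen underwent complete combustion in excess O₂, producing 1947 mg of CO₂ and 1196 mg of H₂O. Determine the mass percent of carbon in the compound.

79.87%

mol C = 1.947 g CO₂ ÷ 44.009 g/mol = 0.044241 mol
mol H = 2 × 1.196 g H₂O ÷ 18.015 g/mol = 0.13278 mol
mass % C = 0.53138 g ÷ 0.6653 g × 100%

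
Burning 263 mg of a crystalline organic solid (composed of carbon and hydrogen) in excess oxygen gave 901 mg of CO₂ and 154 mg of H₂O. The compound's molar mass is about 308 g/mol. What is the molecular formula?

C24H20

mol C = 0.901 g CO₂ ÷ 44.009 g/mol = 0.02047 mol
mol H = 2 × 0.154 g H₂O ÷ 18.015 g/mol = 0.01710 mol
Divide by the smallest (0.01710 mol): C 1.197, H 1.000
Multiplying each by 5 gives whole numbers: C 5.99, H 5.00
Empirical formula: C6H5
Empirical-formula mass = 77.11 g/mol; 308 ÷ 77.11 ≈ 4, so the molecular formula is C24H20.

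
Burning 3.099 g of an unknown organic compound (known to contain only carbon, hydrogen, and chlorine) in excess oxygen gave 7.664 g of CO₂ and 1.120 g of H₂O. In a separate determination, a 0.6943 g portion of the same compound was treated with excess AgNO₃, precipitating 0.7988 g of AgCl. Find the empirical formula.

C7H5Cl

mol C = 7.664 g CO₂ ÷ 44.009 g/mol = 0.17415 mol
mol H = 2 × 1.120 g H₂O ÷ 18.015 g/mol = 0.12434 mol
From the AgCl data: mol Cl per gram of compound = (0.7988 ÷ 143.318) ÷ 0.6943 = 0.0080277 mol/g, so in the 3.099 g combustion sample mol Cl = 0.024878 mol
Divide by the smallest (0.024878 mol): C 7.000, H 4.998, Cl 1.000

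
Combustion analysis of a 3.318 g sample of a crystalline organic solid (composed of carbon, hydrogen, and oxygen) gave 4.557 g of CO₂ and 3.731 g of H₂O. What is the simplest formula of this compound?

CH4O

mol C = 4.557 g CO₂ ÷ 44.009 g/mol = 0.10355 mol
mol H = 2 × 3.731 g H₂O ÷ 18.015 g/mol = 0.41421 mol
mass O = 3.318 − (1.2437 + 0.41752) = 1.6568 g → mol O = 1.6568 ÷ 15.999 = 0.10355 mol
Divide by the smallest (0.10355 mol): C 1.000, H 4.000, O 1.000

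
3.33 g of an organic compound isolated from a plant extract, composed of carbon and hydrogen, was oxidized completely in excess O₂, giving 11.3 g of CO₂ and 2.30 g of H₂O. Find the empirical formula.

mol C = 11.3 g CO₂ ÷ 44.009 g/mol = 0.2568 mol
mol H = 2 × 2.30 g H₂O ÷ 18.015 g/mol = 0.2553 mol
Divide by the smallest (0.2553 mol): C 1.006, H 1.000

CH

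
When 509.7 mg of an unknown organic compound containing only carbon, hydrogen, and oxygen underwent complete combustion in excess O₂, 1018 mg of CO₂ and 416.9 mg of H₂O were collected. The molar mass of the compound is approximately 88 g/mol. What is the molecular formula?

mol C = 1.018 g CO₂ ÷ 44.009 g/mol = 0.023132 mol
mol H = 2 × 0.4169 g H₂O ÷ 18.015 g/mol = 0.046284 mol
mass O = 0.5097 − (0.27783 + 0.046654) = 0.18521 g → mol O = 0.18521 ÷ 15.999 = 0.011576 mol
Divide by the smallest (0.011576 mol): C 1.998, H 3.998, O 1.000
Empirical formula: C2H4O
Empirical-formula mass = 44.05 g/mol; 88 ÷ 44.05 ≈ 2, so the molecular formula is C4H8O2.

C4H8O2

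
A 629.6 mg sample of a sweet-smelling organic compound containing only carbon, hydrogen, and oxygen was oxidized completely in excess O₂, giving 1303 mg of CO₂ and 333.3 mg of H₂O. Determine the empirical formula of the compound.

mol C = 1.303 g CO₂ ÷ 44.009 g/mol = 0.029608 mol
mol H = 2 × 0.3333 g H₂O ÷ 18.015 g/mol = 0.037002 mol
mass O = 0.6296 − (0.35562 + 0.037299) = 0.23668 g → mol O = 0.23668 ÷ 15.999 = 0.014794 mol
Divide by the smallest (0.014794 mol): C 2.001, H 2.501, O 1.000
Multiplying each by 2 gives whole numbers: C 4.00, H 5.00, O 2.00

C4H5O2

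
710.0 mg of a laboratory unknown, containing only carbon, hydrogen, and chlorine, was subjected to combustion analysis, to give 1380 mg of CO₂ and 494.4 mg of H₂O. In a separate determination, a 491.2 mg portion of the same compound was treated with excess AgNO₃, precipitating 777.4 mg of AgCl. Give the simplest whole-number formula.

C4H7Cl

mol C = 1.380 g CO₂ ÷ 44.009 g/mol = 0.031357 mol
mol H = 2 × 0.4944 g H₂O ÷ 18.015 g/mol = 0.054888 mol
From the AgCl data: mol Cl per gram of compound = (0.7774 ÷ 143.318) ÷ 0.4912 = 0.011043 mol/g, so in the 0.7100 g combustion sample mol Cl = 0.0078405 mol
Divide by the smallest (0.0078405 mol): C 3.999, H 7.001, Cl 1.000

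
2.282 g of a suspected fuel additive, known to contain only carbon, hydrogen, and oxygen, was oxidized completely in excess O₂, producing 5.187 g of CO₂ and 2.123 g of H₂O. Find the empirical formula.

C3H6O

mol C = 5.187 g CO₂ ÷ 44.009 g/mol = 0.11786 mol
mol H = 2 × 2.123 g H₂O ÷ 18.015 g/mol = 0.23569 mol
mass O = 2.282 − (1.4156 + 0.23758) = 0.62878 g → mol O = 0.62878 ÷ 15.999 = 0.039301 mol
Divide by the smallest (0.039301 mol): C 2.999, H 5.997, O 1.000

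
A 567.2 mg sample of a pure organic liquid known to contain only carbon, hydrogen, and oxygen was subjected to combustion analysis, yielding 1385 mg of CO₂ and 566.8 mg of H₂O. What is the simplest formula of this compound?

C4H8O

mol C = 1.385 g CO₂ ÷ 44.009 g/mol = 0.031471 mol
mol H = 2 × 0.5668 g H₂O ÷ 18.015 g/mol = 0.062925 mol
mass O = 0.5672 − (0.37800 + 0.063429) = 0.12578 g → mol O = 0.12578 ÷ 15.999 = 0.0078614 mol
Divide by the smallest (0.0078614 mol): C 4.003, H 8.004, O 1.000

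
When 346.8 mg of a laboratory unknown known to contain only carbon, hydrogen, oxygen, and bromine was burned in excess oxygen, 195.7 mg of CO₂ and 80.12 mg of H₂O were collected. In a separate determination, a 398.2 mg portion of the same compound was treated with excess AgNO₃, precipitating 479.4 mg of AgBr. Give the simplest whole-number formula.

mol C = 0.1957 g CO₂ ÷ 44.009 g/mol = 0.0044468 mol
mol H = 2 × 0.08012 g H₂O ÷ 18.015 g/mol = 0.0088948 mol
From the AgBr data: mol Br per gram of compound = (0.4794 ÷ 187.772) ÷ 0.3982 = 0.0064116 mol/g, so in the 0.3468 g combustion sample mol Br = 0.0022235 mol
mass O = 0.3468 − (0.053411 + 0.0089660 + 0.17767) = 0.10675 g → mol O = 0.10675 ÷ 15.999 = 0.0066725 mol
Divide by the smallest (0.0022235 mol): C 2.000, H 4.000, Br 1.000, O 3.001

C2H4BrO3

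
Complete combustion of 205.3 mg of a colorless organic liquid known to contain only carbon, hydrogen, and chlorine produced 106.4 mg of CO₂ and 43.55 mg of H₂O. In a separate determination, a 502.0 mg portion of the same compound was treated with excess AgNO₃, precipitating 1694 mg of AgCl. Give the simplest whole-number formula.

CH2Cl2

mol C = 0.1064 g CO₂ ÷ 44.009 g/mol = 0.0024177 mol
mol H = 2 × 0.04355 g H₂O ÷ 18.015 g/mol = 0.0048349 mol
From the AgCl data: mol Cl per gram of compound = (1.694 ÷ 143.318) ÷ 0.5020 = 0.023546 mol/g, so in the 0.2053 g combustion sample mol Cl = 0.0048339 mol
Divide by the smallest (0.0024177 mol): C 1.000, H 2.000, Cl 1.999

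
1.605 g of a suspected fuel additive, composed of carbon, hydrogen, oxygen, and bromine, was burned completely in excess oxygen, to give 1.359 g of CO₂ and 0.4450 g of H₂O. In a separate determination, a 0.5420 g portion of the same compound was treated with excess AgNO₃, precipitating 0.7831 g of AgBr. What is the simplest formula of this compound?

C5H8Br2O2

mol C = 1.359 g CO₂ ÷ 44.009 g/mol = 0.030880 mol
mol H = 2 × 0.4450 g H₂O ÷ 18.015 g/mol = 0.049403 mol
From the AgBr data: mol Br per gram of compound = (0.7831 ÷ 187.772) ÷ 0.5420 = 0.0076946 mol/g, so in the 1.605 g combustion sample mol Br = 0.012350 mol
mass O = 1.605 − (0.37090 + 0.049799 + 0.98680) = 0.19750 g → mol O = 0.19750 ÷ 15.999 = 0.012344 mol
Divide by the smallest (0.012344 mol): C 2.502, H 4.002, Br 1.000, O 1.000
Multiplying each by 2 gives whole numbers: C 5.00, H 8.00, Br 2.00, O 2.00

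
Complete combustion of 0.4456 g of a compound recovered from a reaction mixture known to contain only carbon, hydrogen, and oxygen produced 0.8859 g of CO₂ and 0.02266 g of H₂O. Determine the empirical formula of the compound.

mol C = 0.8859 g CO₂ ÷ 44.009 g/mol = 0.020130 mol
mol H = 2 × 0.02266 g H₂O ÷ 18.015 g/mol = 0.0025157 mol
mass O = 0.4456 − (0.24178 + 0.0025358) = 0.20128 g → mol O = 0.20128 ÷ 15.999 = 0.012581 mol
Divide by the smallest (0.0025157 mol): C 8.002, H 1.000, O 5.001

C8HO5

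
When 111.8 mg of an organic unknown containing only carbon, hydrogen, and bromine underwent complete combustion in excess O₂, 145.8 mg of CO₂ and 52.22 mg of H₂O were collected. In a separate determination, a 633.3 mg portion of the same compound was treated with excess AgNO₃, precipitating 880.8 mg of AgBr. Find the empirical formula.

mol C = 0.1458 g CO₂ ÷ 44.009 g/mol = 0.0033130 mol
mol H = 2 × 0.05222 g H₂O ÷ 18.015 g/mol = 0.0057974 mol
From the AgBr data: mol Br per gram of compound = (0.8808 ÷ 187.772) ÷ 0.6333 = 0.0074069 mol/g, so in the 0.1118 g combustion sample mol Br = 0.00082809 mol
Divide by the smallest (0.00082809 mol): C 4.001, H 7.001, Br 1.000

C4H7Br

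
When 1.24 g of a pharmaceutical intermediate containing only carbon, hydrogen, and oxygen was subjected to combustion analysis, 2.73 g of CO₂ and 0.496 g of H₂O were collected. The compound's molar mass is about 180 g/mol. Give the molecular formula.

C9H8O4

mol C = 2.73 g CO₂ ÷ 44.009 g/mol = 0.06203 mol
mol H = 2 × 0.496 g H₂O ÷ 18.015 g/mol = 0.05507 mol
mass O = 1.24 − (0.7451 + 0.05551) = 0.4394 g → mol O = 0.4394 ÷ 15.999 = 0.02747 mol
Divide by the smallest (0.02747 mol): C 2.259, H 2.005, O 1.000
Multiplying each by 4 gives whole numbers: C 9.03, H 8.02, O 4.00
Empirical formula: C9H8O4
Empirical-formula mass = 180.16 g/mol; 180 ÷ 180.16 ≈ 1, so the molecular formula is C9H8O4.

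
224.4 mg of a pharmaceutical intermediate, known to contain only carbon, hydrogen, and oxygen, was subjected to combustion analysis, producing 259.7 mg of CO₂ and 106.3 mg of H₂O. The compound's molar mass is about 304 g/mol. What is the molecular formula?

mol C = 0.2597 g CO₂ ÷ 44.009 g/mol = 0.0059011 mol
mol H = 2 × 0.1063 g H₂O ÷ 18.015 g/mol = 0.011801 mol
mass O = 0.2244 − (0.070878 + 0.011896) = 0.14163 g → mol O = 0.14163 ÷ 15.999 = 0.0088522 mol
Divide by the smallest (0.0059011 mol): C 1.000, H 2.000, O 1.500
Multiplying each by 2 gives whole numbers: C 2.00, H 4.00, O 3.00
Empirical formula: C2H4O3
Empirical-formula mass = 76.05 g/mol; 304 ÷ 76.05 ≈ 4, so the molecular formula is C8H16O12.

C8H16O12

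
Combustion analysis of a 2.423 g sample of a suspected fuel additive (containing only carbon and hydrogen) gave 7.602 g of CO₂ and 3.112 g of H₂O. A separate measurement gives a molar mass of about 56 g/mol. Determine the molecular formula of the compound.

C4H8

mol C = 7.602 g CO₂ ÷ 44.009 g/mol = 0.17274 mol
mol H = 2 × 3.112 g H₂O ÷ 18.015 g/mol = 0.34549 mol
Divide by the smallest (0.17274 mol): C 1.000, H 2.000
Empirical formula: CH2
Empirical-formula mass = 14.03 g/mol; 56 ÷ 14.03 ≈ 4, so the molecular formula is C4H8.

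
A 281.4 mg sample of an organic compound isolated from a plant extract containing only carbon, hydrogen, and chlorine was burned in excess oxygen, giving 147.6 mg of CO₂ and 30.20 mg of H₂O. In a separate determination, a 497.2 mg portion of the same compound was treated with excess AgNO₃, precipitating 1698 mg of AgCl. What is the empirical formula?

mol C = 0.1476 g CO₂ ÷ 44.009 g/mol = 0.0033539 mol
mol H = 2 × 0.03020 g H₂O ÷ 18.015 g/mol = 0.0033528 mol
From the AgCl data: mol Cl per gram of compound = (1.698 ÷ 143.318) ÷ 0.4972 = 0.023829 mol/g, so in the 0.2814 g combustion sample mol Cl = 0.0067055 mol
Divide by the smallest (0.0033528 mol): C 1.000, H 1.000, Cl 2.000

CHCl2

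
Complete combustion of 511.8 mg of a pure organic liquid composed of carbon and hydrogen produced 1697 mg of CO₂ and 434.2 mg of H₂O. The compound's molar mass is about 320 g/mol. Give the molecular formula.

C24H30

mol C = 1.697 g CO₂ ÷ 44.009 g/mol = 0.038560 mol
mol H = 2 × 0.4342 g H₂O ÷ 18.015 g/mol = 0.048204 mol
Divide by the smallest (0.038560 mol): C 1.000, H 1.250
Multiplying each by 4 gives whole numbers: C 4.00, H 5.00
Empirical formula: C4H5
Empirical-formula mass = 53.08 g/mol; 320 ÷ 53.08 ≈ 6, so the molecular formula is C24H30.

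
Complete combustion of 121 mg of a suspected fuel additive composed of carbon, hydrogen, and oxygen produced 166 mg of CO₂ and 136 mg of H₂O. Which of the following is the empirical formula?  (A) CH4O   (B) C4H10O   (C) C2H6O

(A) CH4O

mol C = 0.166 g CO₂ ÷ 44.009 g/mol = 0.003772 mol
mol H = 2 × 0.136 g H₂O ÷ 18.015 g/mol = 0.01510 mol
mass O = 0.121 − (0.04530 + 0.01522) = 0.06048 g → mol O = 0.06048 ÷ 15.999 = 0.003780 mol
Divide by the smallest (0.003772 mol): C 1.000, H 4.003, O 1.002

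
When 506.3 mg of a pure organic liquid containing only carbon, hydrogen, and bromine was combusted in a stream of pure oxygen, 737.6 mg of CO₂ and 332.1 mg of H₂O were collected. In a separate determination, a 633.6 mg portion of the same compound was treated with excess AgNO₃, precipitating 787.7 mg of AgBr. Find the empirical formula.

mol C = 0.7376 g CO₂ ÷ 44.009 g/mol = 0.016760 mol
mol H = 2 × 0.3321 g H₂O ÷ 18.015 g/mol = 0.036869 mol
From the AgBr data: mol Br per gram of compound = (0.7877 ÷ 187.772) ÷ 0.6336 = 0.0066209 mol/g, so in the 0.5063 g combustion sample mol Br = 0.0033521 mol
Divide by the smallest (0.0033521 mol): C 5.000, H 10.999, Br 1.000

C5H11Br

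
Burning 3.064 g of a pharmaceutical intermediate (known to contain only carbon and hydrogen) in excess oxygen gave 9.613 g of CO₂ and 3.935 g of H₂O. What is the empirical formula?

CH2

mol C = 9.613 g CO₂ ÷ 44.009 g/mol = 0.21843 mol
mol H = 2 × 3.935 g H₂O ÷ 18.015 g/mol = 0.43686 mol
Divide by the smallest (0.21843 mol): C 1.000, H 2.000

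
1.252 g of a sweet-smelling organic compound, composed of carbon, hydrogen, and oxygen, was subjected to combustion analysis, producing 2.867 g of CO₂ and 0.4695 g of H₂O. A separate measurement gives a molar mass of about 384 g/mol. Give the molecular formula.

mol C = 2.867 g CO₂ ÷ 44.009 g/mol = 0.065146 mol
mol H = 2 × 0.4695 g H₂O ÷ 18.015 g/mol = 0.052123 mol
mass O = 1.252 − (0.78247 + 0.052540) = 0.41699 g → mol O = 0.41699 ÷ 15.999 = 0.026064 mol
Divide by the smallest (0.026064 mol): C 2.499, H 2.000, O 1.000
Multiplying each by 2 gives whole numbers: C 5.00, H 4.00, O 2.00
Empirical formula: C5H4O2
Empirical-formula mass = 96.08 g/mol; 384 ÷ 96.08 ≈ 4, so the molecular formula is C20H16O8.

C20H16O8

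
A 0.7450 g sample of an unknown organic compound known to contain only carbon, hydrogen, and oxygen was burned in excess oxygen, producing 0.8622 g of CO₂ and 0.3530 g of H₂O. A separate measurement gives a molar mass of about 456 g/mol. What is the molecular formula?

mol C = 0.8622 g CO₂ ÷ 44.009 g/mol = 0.019591 mol
mol H = 2 × 0.3530 g H₂O ÷ 18.015 g/mol = 0.039190 mol
mass O = 0.7450 − (0.23531 + 0.039503) = 0.47018 g → mol O = 0.47018 ÷ 15.999 = 0.029388 mol
Divide by the smallest (0.019591 mol): C 1.000, H 2.000, O 1.500
Multiplying each by 2 gives whole numbers: C 2.00, H 4.00, O 3.00
Empirical formula: C2H4O3
Empirical-formula mass = 76.05 g/mol; 456 ÷ 76.05 ≈ 6, so the molecular formula is C12H24O18.

C12H24O18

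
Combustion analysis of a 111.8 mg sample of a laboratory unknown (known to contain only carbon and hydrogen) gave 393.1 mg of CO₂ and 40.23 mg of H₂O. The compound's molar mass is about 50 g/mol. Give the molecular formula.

mol C = 0.3931 g CO₂ ÷ 44.009 g/mol = 0.0089323 mol
mol H = 2 × 0.04023 g H₂O ÷ 18.015 g/mol = 0.0044663 mol
Divide by the smallest (0.0044663 mol): C 2.000, H 1.000
Empirical formula: C2H
Empirical-formula mass = 25.03 g/mol; 50 ÷ 25.03 ≈ 2, so the molecular formula is C4H2.

C4H2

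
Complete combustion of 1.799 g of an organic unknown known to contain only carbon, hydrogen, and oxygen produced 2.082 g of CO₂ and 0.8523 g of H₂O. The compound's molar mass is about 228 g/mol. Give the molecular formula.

mol C = 2.082 g CO₂ ÷ 44.009 g/mol = 0.047309 mol
mol H = 2 × 0.8523 g H₂O ÷ 18.015 g/mol = 0.094621 mol
mass O = 1.799 − (0.56822 + 0.095378) = 1.1354 g → mol O = 1.1354 ÷ 15.999 = 0.070967 mol
Divide by the smallest (0.047309 mol): C 1.000, H 2.000, O 1.500
Multiplying each by 2 gives whole numbers: C 2.00, H 4.00, O 3.00
Empirical formula: C2H4O3
Empirical-formula mass = 76.05 g/mol; 228 ÷ 76.05 ≈ 3, so the molecular formula is C6H12O9.

C6H12O9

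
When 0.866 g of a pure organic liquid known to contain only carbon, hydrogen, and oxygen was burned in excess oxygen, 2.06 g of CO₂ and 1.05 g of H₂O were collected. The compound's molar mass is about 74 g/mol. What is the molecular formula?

C4H10O

mol C = 2.06 g CO₂ ÷ 44.009 g/mol = 0.04681 mol
mol H = 2 × 1.05 g H₂O ÷ 18.015 g/mol = 0.1166 mol
mass O = 0.866 − (0.5622 + 0.1175) = 0.1863 g → mol O = 0.1863 ÷ 15.999 = 0.01164 mol
Divide by the smallest (0.01164 mol): C 4.020, H 10.012, O 1.000
Empirical formula: C4H10O
Empirical-formula mass = 74.12 g/mol; 74 ÷ 74.12 ≈ 1, so the molecular formula is C4H10O.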